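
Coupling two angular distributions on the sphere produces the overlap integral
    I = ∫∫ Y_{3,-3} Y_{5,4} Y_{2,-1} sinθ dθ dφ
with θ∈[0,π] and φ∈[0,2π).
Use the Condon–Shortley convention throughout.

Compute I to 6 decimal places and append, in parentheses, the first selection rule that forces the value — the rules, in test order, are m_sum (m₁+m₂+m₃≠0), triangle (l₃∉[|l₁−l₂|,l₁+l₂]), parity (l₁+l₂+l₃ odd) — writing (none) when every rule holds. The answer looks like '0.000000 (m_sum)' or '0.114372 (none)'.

Checks pass: Σm=0; 10 even; l₃=2∈[2,8].
(2·3+1)(2·5+1)(2·2+1) = 385
Δ: 6! 0! 4! / 11! → 1/2310
sum: t=3:−1/144 = -1/144
3j²(3 5 2; 0 0 0) = Δ·Π!·Σ² = 10/231  (sign -1)
sum: t=6:+1/4320 = 1/4320
3j²(3 5 2; -3 4 -1) = Δ·Π!·Σ² = 2/55  (sign -1)
combine: 4πI² = 385·10/231·2/55 = 20/33
take √, sign +1: I = 0.21961050
No selection rule forces the value: the integral is nonzero (none).

0.219610 (none)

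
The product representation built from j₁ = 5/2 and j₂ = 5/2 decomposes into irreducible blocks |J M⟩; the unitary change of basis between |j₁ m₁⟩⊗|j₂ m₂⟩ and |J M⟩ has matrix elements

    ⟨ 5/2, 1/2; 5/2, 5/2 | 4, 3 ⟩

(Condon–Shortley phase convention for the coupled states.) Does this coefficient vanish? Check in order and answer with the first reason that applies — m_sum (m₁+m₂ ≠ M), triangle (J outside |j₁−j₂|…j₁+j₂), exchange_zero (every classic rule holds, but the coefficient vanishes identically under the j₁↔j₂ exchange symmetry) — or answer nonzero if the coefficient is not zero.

nonzero

m-sum: m₁+m₂ = 1/2+5/2 = 3, M = 3  ✓
triangle: |j₁−j₂| = 0 ≤ J = 4 ≤ j₁+j₂ = 5  ✓
exchange: j₁≠j₂ or m₁≠m₂ — the exchange symmetry imposes no constraint here
value check: CG = −√(1/2) = -0.707107 ≠ 0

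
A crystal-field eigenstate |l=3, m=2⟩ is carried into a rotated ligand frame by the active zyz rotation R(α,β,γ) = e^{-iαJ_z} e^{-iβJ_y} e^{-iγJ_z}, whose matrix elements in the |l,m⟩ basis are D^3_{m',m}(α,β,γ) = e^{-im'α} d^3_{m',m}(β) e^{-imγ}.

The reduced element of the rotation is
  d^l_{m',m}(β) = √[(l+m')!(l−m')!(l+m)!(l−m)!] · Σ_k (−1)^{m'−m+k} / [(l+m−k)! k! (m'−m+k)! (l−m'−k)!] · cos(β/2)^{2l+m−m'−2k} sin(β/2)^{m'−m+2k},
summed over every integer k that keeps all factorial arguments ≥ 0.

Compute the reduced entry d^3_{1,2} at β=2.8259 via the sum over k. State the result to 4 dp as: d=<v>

d^3_{1,2}(β=2.8259) via the finite sum:
With c≡cos(β/2)=0.157192 and s≡sin(β/2)=0.987568, N=[24·2·120·1]^{1/2}=75.894664
k: max(0,(2)−(1))=1 … min(3+(2),3−(1))=2
  k=1: (−1)^0·75.8947/(24)·0.1572^5·0.9876^1 = +0.000300
  k=2: (−1)^1·75.8947/(12)·0.1572^3·0.9876^3 = -0.023660
d^3_{1,2}(2.8259) = +0.000300 -0.023660 = -0.023361

d=-0.0234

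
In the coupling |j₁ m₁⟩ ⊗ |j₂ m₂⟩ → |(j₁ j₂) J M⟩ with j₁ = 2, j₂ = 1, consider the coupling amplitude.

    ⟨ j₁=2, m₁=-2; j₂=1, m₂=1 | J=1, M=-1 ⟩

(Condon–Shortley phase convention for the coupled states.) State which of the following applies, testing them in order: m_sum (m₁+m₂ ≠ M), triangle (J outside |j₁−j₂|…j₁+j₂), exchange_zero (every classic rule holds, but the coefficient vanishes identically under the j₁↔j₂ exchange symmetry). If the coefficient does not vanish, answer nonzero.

m-sum: m₁+m₂ = -2+1 = -1, M = -1  ✓
triangle: |j₁−j₂| = 1 ≤ J = 1 ≤ j₁+j₂ = 3  ✓
exchange: j₁≠j₂ or m₁≠m₂ — the exchange symmetry imposes no constraint here
value check: CG = +√(3/5) = +0.774597 ≠ 0

nonzero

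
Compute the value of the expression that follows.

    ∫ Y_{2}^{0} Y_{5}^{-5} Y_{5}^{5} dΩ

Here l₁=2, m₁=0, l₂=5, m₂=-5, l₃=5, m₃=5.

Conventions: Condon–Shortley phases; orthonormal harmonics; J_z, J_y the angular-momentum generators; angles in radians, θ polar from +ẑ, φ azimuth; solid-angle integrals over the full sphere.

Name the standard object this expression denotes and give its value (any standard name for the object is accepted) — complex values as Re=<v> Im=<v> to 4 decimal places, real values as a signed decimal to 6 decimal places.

This is a Gaunt coefficient — the integral of a triple product of spherical harmonics over the sphere.
Rules hold: Σm=0, L=12 even, 3≤5≤7.
N = 5·11·11 = 605
Δ = 2!·2!·8!/13! = 1/38610
Racah Σ t=0..2: t=0:+1/2880 t=1:−1/576 t=2:+1/2880 = -1/960
⇒ 3j(2 5 5; 0 0 0)² = 10/429, sgn +1
Racah Σ t=0..0: t=0:+1/161280 = 1/161280
⇒ 3j(2 5 5; 0 -5 5)² = 15/286, sgn +1
4πI² = N·(3j₀)²·(3jₘ)² = 125/169
I = +1·√(0.739645/4π) = 0.24260890

Gaunt coefficient, +0.242609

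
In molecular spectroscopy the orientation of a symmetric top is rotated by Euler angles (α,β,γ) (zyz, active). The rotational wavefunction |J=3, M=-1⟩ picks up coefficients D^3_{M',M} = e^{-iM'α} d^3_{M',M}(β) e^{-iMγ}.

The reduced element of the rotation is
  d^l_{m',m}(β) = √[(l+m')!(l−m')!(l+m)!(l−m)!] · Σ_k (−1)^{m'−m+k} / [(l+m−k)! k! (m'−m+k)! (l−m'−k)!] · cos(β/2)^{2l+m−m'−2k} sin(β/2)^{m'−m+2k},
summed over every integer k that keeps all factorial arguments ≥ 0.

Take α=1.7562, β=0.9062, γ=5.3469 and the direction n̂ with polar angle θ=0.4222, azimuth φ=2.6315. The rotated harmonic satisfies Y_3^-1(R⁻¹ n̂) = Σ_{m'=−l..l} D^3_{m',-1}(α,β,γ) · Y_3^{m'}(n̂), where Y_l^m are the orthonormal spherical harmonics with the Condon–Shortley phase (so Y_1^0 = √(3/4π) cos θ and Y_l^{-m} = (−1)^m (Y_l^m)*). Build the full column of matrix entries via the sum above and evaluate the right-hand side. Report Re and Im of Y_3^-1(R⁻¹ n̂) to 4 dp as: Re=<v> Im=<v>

Re=-0.3691 Im=0.1655

Need the full column D^3_{m',-1} for m'=−3..3 at α=1.7562, β=0.9062, γ=5.3469.
cos(β/2)=0.899094, sin(β/2)=0.437755
d^3_{-3,-1}: single k=2 term ⇒ +0.484985;  D = -0.179924-0.450375i
d^3_{-2,-1}: k∈[1..2] ⇒ +0.813312 -0.385601 = +0.427711;  D = -0.361130+0.229176i
d^3_{-1,-1}: k∈[0..2] ⇒ +0.528241 -1.001782 +0.178109 = -0.295432;  D = -0.201568-0.215987i
d^3_{0,-1}: k∈[0..2] ⇒ -0.890939 +0.633608 -0.050067 = -0.307398;  D = -0.182221+0.247567i
d^3_{1,-1}: k∈[0..2] ⇒ +0.751336 -0.237479 +0.007037 = +0.520895;  D = -0.469240-0.226152i
d^3_{2,-1}: k∈[0..1] ⇒ -0.385601 +0.045705 = -0.339897;  D = +0.088597-0.328147i
d^3_{3,-1}: single k=0 term ⇒ +0.114969;  D = +0.114617+0.008993i
Y_3^{m'}(θ=0.4222,φ=2.6315) and Σ D·Y over m':
  (-0.1799-0.4504i)·(-0.0012-0.0287i)  (-0.3611+0.2292i)·(+0.0819+0.1334i)  (-0.2016-0.2160i)·(-0.3653-0.2044i)  (-0.1822+0.2476i)·(+0.3950+0.0000i)  (-0.4692-0.2262i)·(+0.3653-0.2044i)  (+0.0886-0.3281i)·(+0.0819-0.1334i)  (+0.1146+0.0090i)·(+0.0012-0.0287i)
Y_3^-1(R⁻¹ n̂) = -0.369087+0.165473i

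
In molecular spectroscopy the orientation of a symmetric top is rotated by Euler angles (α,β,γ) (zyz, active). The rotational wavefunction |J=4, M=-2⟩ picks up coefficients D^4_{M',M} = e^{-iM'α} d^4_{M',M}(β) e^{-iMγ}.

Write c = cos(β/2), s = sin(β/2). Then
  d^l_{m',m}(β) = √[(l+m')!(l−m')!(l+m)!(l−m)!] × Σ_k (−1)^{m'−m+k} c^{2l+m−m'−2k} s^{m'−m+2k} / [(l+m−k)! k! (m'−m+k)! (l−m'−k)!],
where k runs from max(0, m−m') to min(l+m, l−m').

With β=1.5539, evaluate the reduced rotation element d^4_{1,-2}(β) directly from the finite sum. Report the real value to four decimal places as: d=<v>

d=0.1525

d^4_{1,-2}(β=1.5539) via the finite sum:
c=cos(1.553900/2)=0.713055, s=sin(1.553900/2)=0.701108; N=√[120·6·2·720]=1018.233765
Admissible k: 0..2 (factorial args all ≥0)
  k=0: (−1)^3·1018.2338/(72)·0.7131^5·0.7011^3 = -0.898432
  k=1: (−1)^4·1018.2338/(48)·0.7131^3·0.7011^5 = +1.302867
  k=2: (−1)^5·1018.2338/(240)·0.7131^1·0.7011^7 = -0.251915
d^4_{1,-2}(1.5539) = -0.898432 +1.302867 -0.251915 = +0.152520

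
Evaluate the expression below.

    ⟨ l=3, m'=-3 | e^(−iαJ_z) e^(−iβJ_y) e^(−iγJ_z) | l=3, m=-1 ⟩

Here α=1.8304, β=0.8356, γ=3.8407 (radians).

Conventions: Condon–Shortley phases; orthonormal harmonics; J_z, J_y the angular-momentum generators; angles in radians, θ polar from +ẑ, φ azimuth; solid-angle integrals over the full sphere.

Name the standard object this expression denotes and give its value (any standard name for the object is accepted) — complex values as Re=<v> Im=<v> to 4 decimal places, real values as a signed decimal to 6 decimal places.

Wigner D-matrix element, Re=-0.4430 Im=0.0413

This is a Wigner D-matrix element — the rotation-matrix element ⟨l m'| R(α,β,γ) |l m⟩ in the angular-momentum basis.
First d^3_{-3,-1}(β=0.8356), then the phase factors e^{-i(-3)α} and e^{-i(-1)γ}:
With c≡cos(β/2)=0.913984 and s≡sin(β/2)=0.405751, N=[1·720·2·24]^{1/2}=185.903201
k: max(0,(-1)−(-3))=2 … min(3+(-1),3−(-3))=2
  k=2: (−1)^0·185.9032/(48)·0.9140^4·0.4058^2 = +0.444957
d^3_{-3,-1}(0.8356) = +0.444957
D = (+0.702434-0.711749i)·(+0.444957)·(-0.765417-0.643535i) = -0.443039+0.041267i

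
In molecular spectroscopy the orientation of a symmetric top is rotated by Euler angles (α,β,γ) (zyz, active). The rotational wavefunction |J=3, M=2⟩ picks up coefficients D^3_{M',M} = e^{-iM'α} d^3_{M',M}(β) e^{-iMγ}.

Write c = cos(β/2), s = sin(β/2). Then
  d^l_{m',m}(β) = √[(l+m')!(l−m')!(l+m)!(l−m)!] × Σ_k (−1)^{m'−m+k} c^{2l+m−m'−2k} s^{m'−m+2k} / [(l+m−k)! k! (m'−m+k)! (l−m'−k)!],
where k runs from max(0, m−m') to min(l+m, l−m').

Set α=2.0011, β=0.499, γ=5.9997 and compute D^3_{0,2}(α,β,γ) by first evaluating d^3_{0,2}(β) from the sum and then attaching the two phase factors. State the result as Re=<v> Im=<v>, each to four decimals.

Re=0.2323 Im=0.1479

D^3_{0,2}(2.0011,0.4990,5.9997) = e^{-i·0·2.0011}·d^3_{0,2}(0.4990)·e^{-i·2·5.9997}. Compute d first:
Half-angle: c=0.969036, s=0.246919. N=√(6·6·120·1)=65.726707
The bounds max(0,m−m')=2 and min(l+m,l−m')=3 give 2 terms
  k=2: (−1)^0·65.7267/(12)·0.9690^4·0.2469^2 = +0.294463
  k=3: (−1)^1·65.7267/(12)·0.9690^2·0.2469^4 = -0.019119
d^3_{0,2}(0.4990) = +0.294463 -0.019119 = +0.275344
Phases: e^{-i·(0)·2.0011}=+1.000000+0.000000i, e^{-i·(2)·5.9997}=+0.843532+0.537079i ⇒ D=+0.232262+0.147882i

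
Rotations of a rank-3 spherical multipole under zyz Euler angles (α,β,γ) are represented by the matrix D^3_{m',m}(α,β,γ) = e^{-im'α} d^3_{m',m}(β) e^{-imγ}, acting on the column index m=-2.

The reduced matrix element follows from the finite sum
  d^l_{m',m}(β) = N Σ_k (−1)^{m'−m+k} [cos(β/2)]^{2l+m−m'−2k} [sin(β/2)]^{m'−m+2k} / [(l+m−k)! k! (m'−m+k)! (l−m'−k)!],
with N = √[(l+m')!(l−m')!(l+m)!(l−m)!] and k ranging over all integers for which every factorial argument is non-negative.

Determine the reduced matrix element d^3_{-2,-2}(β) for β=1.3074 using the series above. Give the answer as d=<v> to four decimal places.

d=-0.4841

d^3_{-2,-2}(β=1.3074) via the finite sum:
Half-angle: c=0.793839, s=0.608128. N=√(1·120·1·120)=120.000000
k∈{0,1} keeps every argument non-negative
  k=0: (−1)^0·120.0000/(120)·0.7938^6·0.6081^0 = +0.250262
  k=1: (−1)^1·120.0000/(24)·0.7938^4·0.6081^2 = -0.734327
d^3_{-2,-2}(1.3074) = +0.250262 -0.734327 = -0.484065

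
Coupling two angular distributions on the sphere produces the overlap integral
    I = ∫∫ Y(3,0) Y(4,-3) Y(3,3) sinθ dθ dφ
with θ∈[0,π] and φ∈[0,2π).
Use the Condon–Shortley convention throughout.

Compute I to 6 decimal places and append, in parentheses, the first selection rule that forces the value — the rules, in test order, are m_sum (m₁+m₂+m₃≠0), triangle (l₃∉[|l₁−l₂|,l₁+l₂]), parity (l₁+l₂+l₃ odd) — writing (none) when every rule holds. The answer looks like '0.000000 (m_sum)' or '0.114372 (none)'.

m-sum 0 ✓  L=10 even ✓  1≤3≤7 ✓
Π(2lᵢ+1) = 7×9×7 = 441
triangle coeff Δ(3,4,3) = 1/34650
Σ_t [1,3]: t=1:−1/72 t=2:+1/16 t=3:−1/72 = 5/144
(3j)²=2/77 [(3 4 3; 0 0 0)], sign=-1
Σ_t [1,1]: t=1:−1/288 = -1/288
(3j)²=1/22 [(3 4 3; 0 -3 3)], sign=-1
⇒ 4πI² = 63/121
I = (+1)√(63/121/(4π)) = 0.20355073
No selection rule forces the value: the integral is nonzero (none).

0.203551 (none)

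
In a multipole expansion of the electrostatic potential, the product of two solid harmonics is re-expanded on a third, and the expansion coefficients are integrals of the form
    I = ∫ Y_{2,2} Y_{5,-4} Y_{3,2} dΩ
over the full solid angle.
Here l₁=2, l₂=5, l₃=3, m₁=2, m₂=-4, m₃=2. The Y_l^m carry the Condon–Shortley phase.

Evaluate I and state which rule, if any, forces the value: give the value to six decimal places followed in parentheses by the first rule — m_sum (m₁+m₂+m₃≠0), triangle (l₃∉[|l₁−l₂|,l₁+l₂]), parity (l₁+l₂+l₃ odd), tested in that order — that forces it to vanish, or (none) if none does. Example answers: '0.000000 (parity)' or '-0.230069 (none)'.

m-sum 0 ✓  L=10 even ✓  3≤3≤7 ✓
Π(2lᵢ+1) = 5×11×7 = 385
triangle coeff Δ(2,5,3) = 1/2310
Σ_t [2,2]: t=2:+1/144 = 1/144
(3j)²=10/231 [(2 5 3; 0 0 0)], sign=-1
Σ_t [0,0]: t=0:+1/2880 = 1/2880
(3j)²=3/55 [(2 5 3; 2 -4 2)], sign=-1
⇒ 4πI² = 10/11
I = (+1)√(10/11/(4π)) = 0.26896683
No selection rule forces the value: the integral is nonzero (none).

0.268967 (none)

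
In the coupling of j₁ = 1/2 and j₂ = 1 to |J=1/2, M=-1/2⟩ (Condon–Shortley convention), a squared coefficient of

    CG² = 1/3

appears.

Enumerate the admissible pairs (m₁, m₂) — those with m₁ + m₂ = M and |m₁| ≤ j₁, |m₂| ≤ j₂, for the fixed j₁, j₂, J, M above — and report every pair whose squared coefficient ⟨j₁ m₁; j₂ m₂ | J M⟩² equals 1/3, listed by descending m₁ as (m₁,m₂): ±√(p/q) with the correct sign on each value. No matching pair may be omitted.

Admissible pairs with m₁+m₂ = M = -1/2: (-1/2,0), (1/2,-1)
  (m₁,m₂)=(1/2,-1): CG² = 2/3, CG = +√(2/3)
  (m₁,m₂)=(-1/2,0): CG² = 1/3, CG = −√(1/3)   ← matches the target
Pairs with CG² = 1/3: (-1/2,0): −√(1/3)

(-1/2,0): −√(1/3)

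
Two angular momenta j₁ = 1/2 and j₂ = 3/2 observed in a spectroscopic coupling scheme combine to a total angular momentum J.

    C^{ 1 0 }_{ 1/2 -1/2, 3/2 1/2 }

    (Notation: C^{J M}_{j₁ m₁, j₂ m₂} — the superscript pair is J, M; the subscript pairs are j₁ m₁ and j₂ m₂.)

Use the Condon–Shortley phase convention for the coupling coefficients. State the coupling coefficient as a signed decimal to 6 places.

−√(1/2) ≈ -0.707107

√[3·1!0!2!/4! · 0!1!2!1!1!1!] = √(1/2)
  +(−1)^1/∏(1,0,0,1,0,1)! = -1  (running -1)
⟨..|..⟩ = √(1/2)·(-1) = -0.707107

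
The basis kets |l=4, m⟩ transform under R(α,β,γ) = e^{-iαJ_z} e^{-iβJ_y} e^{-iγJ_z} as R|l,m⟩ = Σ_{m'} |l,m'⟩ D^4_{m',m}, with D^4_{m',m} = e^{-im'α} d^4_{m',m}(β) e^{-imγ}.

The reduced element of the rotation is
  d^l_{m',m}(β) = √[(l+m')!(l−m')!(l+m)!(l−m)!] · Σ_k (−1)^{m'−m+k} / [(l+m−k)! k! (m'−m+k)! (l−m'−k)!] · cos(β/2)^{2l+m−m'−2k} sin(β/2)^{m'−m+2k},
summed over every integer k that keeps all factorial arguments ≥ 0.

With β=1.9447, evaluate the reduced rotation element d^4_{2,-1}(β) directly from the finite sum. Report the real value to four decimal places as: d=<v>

d^4_{2,-1}(β=1.9447) via the finite sum:
With c≡cos(β/2)=0.563359 and s≡sin(β/2)=0.826212, N=[720·2·6·120]^{1/2}=1018.233765
Admissible k: 0..2 (factorial args all ≥0)
  k=0: (−1)^3·1018.2338/(72)·0.5634^5·0.8262^3 = -0.452603
  k=1: (−1)^4·1018.2338/(48)·0.5634^3·0.8262^5 = +1.460227
  k=2: (−1)^5·1018.2338/(240)·0.5634^1·0.8262^7 = -0.628148
d^4_{2,-1}(1.9447) = -0.452603 +1.460227 -0.628148 = +0.379476

d=0.3795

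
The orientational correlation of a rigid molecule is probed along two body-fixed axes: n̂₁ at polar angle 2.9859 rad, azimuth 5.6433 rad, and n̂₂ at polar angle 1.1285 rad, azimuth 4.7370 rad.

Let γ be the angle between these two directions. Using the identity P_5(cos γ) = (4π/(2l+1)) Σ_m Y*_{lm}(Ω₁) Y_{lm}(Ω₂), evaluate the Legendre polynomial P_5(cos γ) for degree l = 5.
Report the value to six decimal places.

-0.331564

Addition theorem: P_5(cos γ) = (4π/11) Σ_m Y*_{lm}(Ω₁) Y_{lm}(Ω₂), m = −5…5:
  m=-5: (-0.00004 + 0.00000j) × (0.03435 + 0.27774j) = -0.00000 - 0.00001j  (running Σ = -0.00000 - 0.00001j)
  m=-4: (0.00070 + 0.00046j) × (0.41709 - 0.04119j) = 0.00031 + 0.00016j  (running Σ = 0.00031 + 0.00015j)
  m=-3: (-0.00343 - 0.00943j) × (-0.01222 - 0.16523j) = -0.00152 + 0.00068j  (running Σ = -0.00121 + 0.00083j)
  m=-2: (-0.02227 + 0.07435j) × (0.26654 - 0.01313j) = -0.00496 + 0.02011j  (running Σ = -0.00617 + 0.02094j)
  m=-1: (0.29237 - 0.21763j) × (-0.00613 - 0.24886j) = -0.05595 - 0.07143j  (running Σ = -0.06212 - 0.05048j)
  m=0: (-0.77292 + 0.00000j) × (0.21477 + 0.00000j) = -0.16600 + 0.00000j  (running Σ = -0.22812 - 0.05048j)
  m=1: (-0.29237 - 0.21763j) × (0.00613 - 0.24886j) = -0.05595 + 0.07143j  (running Σ = -0.28407 + 0.02094j)
  m=2: (-0.02227 - 0.07435j) × (0.26654 + 0.01313j) = -0.00496 - 0.02011j  (running Σ = -0.28903 + 0.00083j)
  m=3: (0.00343 - 0.00943j) × (0.01222 - 0.16523j) = -0.00152 - 0.00068j  (running Σ = -0.29054 + 0.00015j)
  m=4: (0.00070 - 0.00046j) × (0.41709 + 0.04119j) = 0.00031 - 0.00016j  (running Σ = -0.29023 - 0.00001j)
  m=5: (0.00004 + 0.00000j) × (-0.03435 + 0.27774j) = -0.00000 + 0.00001j  (running Σ = -0.29024 - 0.00000j)
Total Σ_m = -0.29024 - 0.00000j. Multiply by 1.142397: -0.33156 - 0.00000j. P_5(cos γ) = -0.331564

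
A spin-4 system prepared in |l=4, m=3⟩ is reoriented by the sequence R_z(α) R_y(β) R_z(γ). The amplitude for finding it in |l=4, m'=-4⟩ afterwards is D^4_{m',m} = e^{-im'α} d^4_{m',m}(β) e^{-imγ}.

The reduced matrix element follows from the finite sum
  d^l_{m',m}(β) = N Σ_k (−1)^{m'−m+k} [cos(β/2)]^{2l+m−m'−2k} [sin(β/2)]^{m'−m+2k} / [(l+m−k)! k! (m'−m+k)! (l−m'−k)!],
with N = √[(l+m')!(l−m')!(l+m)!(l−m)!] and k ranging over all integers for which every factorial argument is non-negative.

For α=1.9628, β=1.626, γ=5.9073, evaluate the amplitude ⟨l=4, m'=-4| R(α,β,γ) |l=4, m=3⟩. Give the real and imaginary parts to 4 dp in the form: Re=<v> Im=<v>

Re=-0.1871 Im=0.0894

Split into d^4_{-4,3}(β=1.6260) × two z-phases.
c=cos(1.626000/2)=0.687322, s=sin(1.626000/2)=0.726352; N=√[1·40320·5040·1]=14255.272709
k: max(0,(3)−(-4))=7 … min(4+(3),4−(-4))=7
  k=7: (−1)^0·14255.2727/(5040)·0.6873^1·0.7264^7 = +0.207366
d^4_{-4,3}(1.6260) = +0.207366
Phases: e^{-i·(-4)·1.9628}=+0.002782+0.999996i, e^{-i·(3)·5.9073}=+0.428779+0.903410i ⇒ D=-0.187088+0.089435i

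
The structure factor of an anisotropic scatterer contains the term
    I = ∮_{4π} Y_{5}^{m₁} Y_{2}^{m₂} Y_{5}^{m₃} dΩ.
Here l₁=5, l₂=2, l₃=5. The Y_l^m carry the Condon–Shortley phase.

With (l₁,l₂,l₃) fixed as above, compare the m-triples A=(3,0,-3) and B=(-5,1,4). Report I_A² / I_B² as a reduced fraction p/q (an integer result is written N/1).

l's match ⇒ only the (l;m) 3-j factors differ between A and B.
A: triangle coeff Δ(5,2,5) = 1/38610; Σ_t [0,2]: t=0:+1/5760 t=1:−1/5040 t=2:+1/161280 = -1/53760; (3j)²=1/4290 [(5 2 5; 3 0 -3)], sign=-1
B: triangle coeff Δ(5,2,5) = 1/38610; Σ_t [2,2]: t=2:+1/80640 = 1/80640; (3j)²=9/286 [(5 2 5; -5 1 4)], sign=-1
I_A²/I_B² = (1/4290)/(9/286) = 1/135

1/135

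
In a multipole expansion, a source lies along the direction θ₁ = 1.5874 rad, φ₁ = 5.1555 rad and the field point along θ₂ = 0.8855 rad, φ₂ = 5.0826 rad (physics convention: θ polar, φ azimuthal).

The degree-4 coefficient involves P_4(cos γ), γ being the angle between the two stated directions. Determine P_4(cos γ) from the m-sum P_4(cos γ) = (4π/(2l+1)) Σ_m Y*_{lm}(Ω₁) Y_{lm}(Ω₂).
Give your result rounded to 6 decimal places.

-0.328284

Summing Y*_{l m}(θ₁,φ₁)·Y_{l m}(θ₂,φ₂) over m ∈ [−4, 4]; prefactor 4π/(2·4+1) = 1.396263:
  m=-4: Y*=-0.088583+0.433327i  Y=+0.014284-0.158369i  product +0.067360+0.020219i
  m=-3: Y*=+0.020170-0.004967i  Y=-0.329411-0.163273i  product -0.007455-0.001657i
  m=-2: Y*=+0.211067+0.258580i  Y=-0.267029+0.244029i  product -0.119462-0.017542i
  m=-1: Y*=+0.010095-0.021272i  Y=-0.016443-0.042367i  product -0.001067-0.000078i
  m=+0: Y*=+0.316482-0.000000i  Y=-0.359789+0.000000i  product -0.113867+0.000000i
  m=+1: Y*=-0.010095-0.021272i  Y=+0.016443-0.042367i  product -0.001067+0.000078i
  m=+2: Y*=+0.211067-0.258580i  Y=-0.267029-0.244029i  product -0.119462+0.017542i
  m=+3: Y*=-0.020170-0.004967i  Y=+0.329411-0.163273i  product -0.007455+0.001657i
  m=+4: Y*=-0.088583-0.433327i  Y=+0.014284+0.158369i  product +0.067360-0.020219i
Accumulated sum -0.235116+0.000000i; after 4π/(2l+1) scaling, -0.328284+0.000000i ⇒ P_4 = -0.328284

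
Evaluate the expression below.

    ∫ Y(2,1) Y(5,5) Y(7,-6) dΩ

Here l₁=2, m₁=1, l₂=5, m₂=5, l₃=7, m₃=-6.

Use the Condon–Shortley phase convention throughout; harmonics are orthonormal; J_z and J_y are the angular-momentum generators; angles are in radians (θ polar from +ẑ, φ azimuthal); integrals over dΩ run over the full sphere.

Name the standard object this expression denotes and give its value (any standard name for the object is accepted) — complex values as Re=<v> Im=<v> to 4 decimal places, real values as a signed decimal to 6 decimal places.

Gaunt coefficient, +0.191646

This is a Gaunt coefficient — the integral of a triple product of spherical harmonics over the sphere.
Checks pass: Σm=0; 14 even; l₃=7∈[3,7].
(2·2+1)(2·5+1)(2·7+1) = 825
Δ: 0! 4! 10! / 15! → 1/15015
sum: t=0:+1/57600 = 1/57600
3j²(2 5 7; 0 0 0) = Δ·Π!·Σ² = 21/715  (sign -1)
sum: t=0:+1/21772800 = 1/21772800
3j²(2 5 7; 1 5 -6) = Δ·Π!·Σ² = 2/105  (sign -1)
combine: 4πI² = 825·21/715·2/105 = 6/13
take √, sign +1: I = 0.19164567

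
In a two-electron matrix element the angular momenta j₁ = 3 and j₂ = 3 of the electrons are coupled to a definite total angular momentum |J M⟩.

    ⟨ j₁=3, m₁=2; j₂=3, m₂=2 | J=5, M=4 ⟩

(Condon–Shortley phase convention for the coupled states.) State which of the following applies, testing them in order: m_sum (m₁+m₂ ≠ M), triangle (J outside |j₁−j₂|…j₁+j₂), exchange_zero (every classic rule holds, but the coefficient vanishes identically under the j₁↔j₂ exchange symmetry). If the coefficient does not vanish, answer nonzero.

exchange_zero

m-sum: m₁+m₂ = 2+2 = 4, M = 4  ✓
triangle: |j₁−j₂| = 0 ≤ J = 5 ≤ j₁+j₂ = 6  ✓
exchange: j₁=j₂ and m₁=m₂, and (−1)^(j₁+j₂−J) = (−1)^1 = −1 forces ⟨j₁m₁;j₂m₂|JM⟩ = −⟨j₂m₂;j₁m₁|JM⟩ = −⟨j₁m₁;j₂m₂|JM⟩ ⇒ the coefficient vanishes identically
Racah sum check: Σ_k collapses to 0 ⇒ CG = 0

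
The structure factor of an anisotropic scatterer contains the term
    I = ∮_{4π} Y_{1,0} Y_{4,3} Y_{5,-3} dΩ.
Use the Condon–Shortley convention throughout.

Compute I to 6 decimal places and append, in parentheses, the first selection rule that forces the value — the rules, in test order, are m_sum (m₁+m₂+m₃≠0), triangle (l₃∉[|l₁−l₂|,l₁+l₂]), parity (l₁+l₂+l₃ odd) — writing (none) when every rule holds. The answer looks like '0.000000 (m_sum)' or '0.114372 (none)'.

-0.196426 (none)

m-sum 0 ✓  L=10 even ✓  3≤5≤5 ✓
Π(2lᵢ+1) = 3×9×11 = 297
triangle coeff Δ(1,4,5) = 1/495
Σ_t [0,0]: t=0:+1/576 = 1/576
(3j)²=5/99 [(1 4 5; 0 0 0)], sign=-1
Σ_t [0,0]: t=0:+1/5040 = 1/5040
(3j)²=16/495 [(1 4 5; 0 3 -3)], sign=+1
⇒ 4πI² = 16/33
I = (-1)√(16/33/(4π)) = -0.19642560
No selection rule forces the value: the integral is nonzero (none).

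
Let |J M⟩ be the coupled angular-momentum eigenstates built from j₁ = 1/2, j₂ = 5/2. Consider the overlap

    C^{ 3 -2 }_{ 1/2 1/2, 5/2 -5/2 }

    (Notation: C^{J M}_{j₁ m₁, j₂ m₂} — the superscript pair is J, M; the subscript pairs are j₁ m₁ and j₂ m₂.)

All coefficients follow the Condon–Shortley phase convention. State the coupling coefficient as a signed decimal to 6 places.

j₁+j₂−J=0  J+j₁−j₂=1  J−j₁+j₂=5  j₁+j₂+J+1=7
(j₁±m₁, j₂±m₂, J±M) = (1,0,0,5,1,5)
P² = 2400
sum k=0..0:
  [0] +1/120 = 1/120
S = 1/120
C² = P²·S² = 1/6 ; C = +0.408248

+0.408248  (= +√(1/6))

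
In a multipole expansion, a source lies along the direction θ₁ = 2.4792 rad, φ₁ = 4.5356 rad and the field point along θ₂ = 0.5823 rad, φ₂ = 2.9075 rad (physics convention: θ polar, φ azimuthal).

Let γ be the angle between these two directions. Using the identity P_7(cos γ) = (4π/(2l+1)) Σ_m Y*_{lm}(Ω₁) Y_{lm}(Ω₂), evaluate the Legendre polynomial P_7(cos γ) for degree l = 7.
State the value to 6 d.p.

-0.213466

Term-by-term m-sum for l=7 (normalisation 4π/15 = 0.837758):
  term(m=-7) = (0.000049, -0.000117)   from Y*(Ω₁)=(0.015725, 0.005444), Y(Ω₂)=(0.000516, -0.007590)
  term(m=-6) = (0.003249, 0.001163)   from Y*(Ω₁)=(0.038975, -0.069667), Y(Ω₂)=(0.007153, 0.042634)
  term(m=-5) = (-0.009624, 0.032665)   from Y*(Ω₁)=(-0.176811, -0.144995), Y(Ω₂)=(-0.058039, -0.137148)
  term(m=-4) = (-0.139412, -0.032527)   from Y*(Ω₁)=(-0.319886, 0.273374), Y(Ω₂)=(0.201648, 0.274010)
  term(m=-3) = (0.037084, -0.213587)   from Y*(Ω₁)=(0.224515, 0.382863), Y(Ω₂)=(-0.372853, -0.315504)
  term(m=-2) = (0.027165, 0.003127)   from Y*(Ω₁)=(0.082681, -0.030516), Y(Ω₂)=(0.276881, 0.140014)
  term(m=-1) = (-0.004470, 0.077922)   from Y*(Ω₁)=(0.064293, 0.359876), Y(Ω₂)=(0.207676, 0.049523)
  term(m=+0) = (-0.082890, 0.000000)   from Y*(Ω₁)=(0.211814, -0.000000), Y(Ω₂)=(-0.391335, 0.000000)
  term(m=+1) = (-0.004470, -0.077922)   from Y*(Ω₁)=(-0.064293, 0.359876), Y(Ω₂)=(-0.207676, 0.049523)
  term(m=+2) = (0.027165, -0.003127)   from Y*(Ω₁)=(0.082681, 0.030516), Y(Ω₂)=(0.276881, -0.140014)
  term(m=+3) = (0.037084, 0.213587)   from Y*(Ω₁)=(-0.224515, 0.382863), Y(Ω₂)=(0.372853, -0.315504)
  term(m=+4) = (-0.139412, 0.032527)   from Y*(Ω₁)=(-0.319886, -0.273374), Y(Ω₂)=(0.201648, -0.274010)
  term(m=+5) = (-0.009624, -0.032665)   from Y*(Ω₁)=(0.176811, -0.144995), Y(Ω₂)=(0.058039, -0.137148)
  term(m=+6) = (0.003249, -0.001163)   from Y*(Ω₁)=(0.038975, 0.069667), Y(Ω₂)=(0.007153, -0.042634)
  term(m=+7) = (0.000049, 0.000117)   from Y*(Ω₁)=(-0.015725, 0.005444), Y(Ω₂)=(-0.000516, -0.007590)
Σ over m = (-0.254806, -0.000000); ×(4π/15) → (-0.213466, -0.000000). Real part: -0.213466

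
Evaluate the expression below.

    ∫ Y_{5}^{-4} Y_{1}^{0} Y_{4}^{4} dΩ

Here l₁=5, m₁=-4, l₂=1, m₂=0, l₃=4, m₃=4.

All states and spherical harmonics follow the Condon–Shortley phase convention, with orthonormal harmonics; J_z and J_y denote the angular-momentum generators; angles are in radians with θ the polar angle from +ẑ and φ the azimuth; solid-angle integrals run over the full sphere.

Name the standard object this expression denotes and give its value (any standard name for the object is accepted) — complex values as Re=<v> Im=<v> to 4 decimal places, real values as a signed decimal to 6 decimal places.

This is a Gaunt coefficient — the integral of a triple product of spherical harmonics over the sphere.
Rules hold: Σm=0, L=10 even, 4≤4≤6.
N = 11·3·9 = 297
Δ = 2!·8!·0!/11! = 1/495
Racah Σ t=1..1: t=1:−1/576 = -1/576
⇒ 3j(5 1 4; 0 0 0)² = 5/99, sgn -1
Racah Σ t=1..1: t=1:−1/40320 = -1/40320
⇒ 3j(5 1 4; -4 0 4)² = 1/55, sgn -1
4πI² = N·(3j₀)²·(3jₘ)² = 3/11
I = +1·√(0.272727/4π) = 0.14731920

Gaunt coefficient, +0.147319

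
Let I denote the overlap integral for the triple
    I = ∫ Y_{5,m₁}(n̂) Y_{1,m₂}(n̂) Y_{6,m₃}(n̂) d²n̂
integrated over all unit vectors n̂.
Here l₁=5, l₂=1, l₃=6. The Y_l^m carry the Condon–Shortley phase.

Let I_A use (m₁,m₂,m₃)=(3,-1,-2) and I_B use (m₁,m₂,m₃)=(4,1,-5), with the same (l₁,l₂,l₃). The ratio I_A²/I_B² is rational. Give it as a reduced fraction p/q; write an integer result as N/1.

l's match ⇒ only the (l;m) 3-j factors differ between A and B.
A: triangle coeff Δ(5,1,6) = 1/858; Σ_t [0,0]: t=0:+1/161280 = 1/161280; (3j)²=1/143 [(5 1 6; 3 -1 -2)], sign=+1
B: triangle coeff Δ(5,1,6) = 1/858; Σ_t [0,0]: t=0:+1/725760 = 1/725760; (3j)²=5/78 [(5 1 6; 4 1 -5)], sign=-1
I_A²/I_B² = (1/143)/(5/78) = 6/55

6/55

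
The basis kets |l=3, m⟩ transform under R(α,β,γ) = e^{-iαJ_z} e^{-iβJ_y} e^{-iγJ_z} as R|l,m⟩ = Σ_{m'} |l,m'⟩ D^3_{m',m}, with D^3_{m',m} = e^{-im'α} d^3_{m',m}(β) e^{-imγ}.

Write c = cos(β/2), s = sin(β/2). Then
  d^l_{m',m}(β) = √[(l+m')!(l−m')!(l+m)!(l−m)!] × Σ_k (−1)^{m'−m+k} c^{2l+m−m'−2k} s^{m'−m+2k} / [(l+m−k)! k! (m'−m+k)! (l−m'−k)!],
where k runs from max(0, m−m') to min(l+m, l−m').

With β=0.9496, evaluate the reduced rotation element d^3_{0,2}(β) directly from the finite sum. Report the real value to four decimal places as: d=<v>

d=0.5270

d^3_{0,2}(β=0.9496) via the finite sum:
Half-angle: c=0.889384, s=0.457161. N=√(6·6·120·1)=65.726707
k: max(0,(2)−(0))=2 … min(3+(2),3−(0))=3
  k=2: (−1)^0·65.7267/(12)·0.8894^4·0.4572^2 = +0.716235
  k=3: (−1)^1·65.7267/(12)·0.8894^2·0.4572^4 = -0.189241
d^3_{0,2}(0.9496) = +0.716235 -0.189241 = +0.526995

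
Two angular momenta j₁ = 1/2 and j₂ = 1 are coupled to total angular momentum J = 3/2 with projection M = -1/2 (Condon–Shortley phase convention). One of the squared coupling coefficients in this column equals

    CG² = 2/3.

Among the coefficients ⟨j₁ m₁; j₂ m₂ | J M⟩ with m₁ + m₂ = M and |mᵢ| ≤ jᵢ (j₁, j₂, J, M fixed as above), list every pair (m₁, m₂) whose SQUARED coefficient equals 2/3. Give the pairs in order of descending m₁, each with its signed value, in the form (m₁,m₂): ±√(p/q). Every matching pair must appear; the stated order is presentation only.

Admissible pairs with m₁+m₂ = M = -1/2: (-1/2,0), (1/2,-1)
  (m₁,m₂)=(1/2,-1): CG² = 1/3, CG = +√(1/3)
  (m₁,m₂)=(-1/2,0): CG² = 2/3, CG = +√(2/3)   ← matches the target
Pairs with CG² = 2/3: (-1/2,0): +√(2/3)

(-1/2,0): +√(2/3)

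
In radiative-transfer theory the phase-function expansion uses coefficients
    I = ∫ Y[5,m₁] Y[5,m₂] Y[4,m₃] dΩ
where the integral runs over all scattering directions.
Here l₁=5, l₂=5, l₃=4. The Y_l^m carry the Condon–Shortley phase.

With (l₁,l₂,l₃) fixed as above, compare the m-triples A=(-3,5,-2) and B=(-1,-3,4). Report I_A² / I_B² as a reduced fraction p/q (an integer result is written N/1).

6/5

l's match ⇒ only the (l;m) 3-j factors differ between A and B.
A: triangle coeff Δ(5,5,4) = 1/3153150; Σ_t [6,6]: t=6:+1/69120 = 1/69120; (3j)²=4/143 [(5 5 4; -3 5 -2)], sign=+1
B: triangle coeff Δ(5,5,4) = 1/3153150; Σ_t [2,2]: t=2:+1/27648 = 1/27648; (3j)²=10/429 [(5 5 4; -1 -3 4)], sign=+1
I_A²/I_B² = (4/143)/(10/429) = 6/5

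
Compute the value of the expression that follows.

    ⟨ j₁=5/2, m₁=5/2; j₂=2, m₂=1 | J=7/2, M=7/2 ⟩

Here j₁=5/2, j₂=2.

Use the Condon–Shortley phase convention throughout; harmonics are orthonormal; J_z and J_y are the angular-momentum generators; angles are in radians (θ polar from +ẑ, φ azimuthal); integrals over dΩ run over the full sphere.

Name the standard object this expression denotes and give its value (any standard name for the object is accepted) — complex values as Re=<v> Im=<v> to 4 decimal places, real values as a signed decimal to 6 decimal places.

This is a Clebsch–Gordan (vector-coupling) coefficient.
j₁+j₂−J=1  J+j₁−j₂=4  J−j₁+j₂=3  j₁+j₂+J+1=9
(j₁±m₁, j₂±m₂, J±M) = (5,0,3,1,7,0)
P² = 11520
sum k=0..0:
  [0] +1/144 = 1/144
S = 1/144
C² = P²·S² = 5/9 ; C = +0.745356

Clebsch–Gordan coefficient, +√(5/9) ≈ +0.745356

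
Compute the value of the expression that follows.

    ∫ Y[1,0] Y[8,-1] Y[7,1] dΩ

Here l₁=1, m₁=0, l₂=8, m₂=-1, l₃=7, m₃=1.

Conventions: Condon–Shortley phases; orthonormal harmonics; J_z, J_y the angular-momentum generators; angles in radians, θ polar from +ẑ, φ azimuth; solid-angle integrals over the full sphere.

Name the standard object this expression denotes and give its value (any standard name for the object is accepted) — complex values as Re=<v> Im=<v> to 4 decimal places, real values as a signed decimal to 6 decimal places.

This is a Gaunt coefficient — the integral of a triple product of spherical harmonics over the sphere.
Checks pass: Σm=0; 16 even; l₃=7∈[7,9].
(2·1+1)(2·8+1)(2·7+1) = 765
Δ: 2! 0! 14! / 17! → 1/2040
sum: t=1:−1/25401600 = -1/25401600
3j²(1 8 7; 0 0 0) = Δ·Π!·Σ² = 8/255  (sign +1)
sum: t=1:−1/29030400 = -1/29030400
3j²(1 8 7; 0 -1 1) = Δ·Π!·Σ² = 21/680  (sign -1)
combine: 4πI² = 765·8/255·21/680 = 63/85
take √, sign -1: I = -0.24285994

Gaunt coefficient, -0.242860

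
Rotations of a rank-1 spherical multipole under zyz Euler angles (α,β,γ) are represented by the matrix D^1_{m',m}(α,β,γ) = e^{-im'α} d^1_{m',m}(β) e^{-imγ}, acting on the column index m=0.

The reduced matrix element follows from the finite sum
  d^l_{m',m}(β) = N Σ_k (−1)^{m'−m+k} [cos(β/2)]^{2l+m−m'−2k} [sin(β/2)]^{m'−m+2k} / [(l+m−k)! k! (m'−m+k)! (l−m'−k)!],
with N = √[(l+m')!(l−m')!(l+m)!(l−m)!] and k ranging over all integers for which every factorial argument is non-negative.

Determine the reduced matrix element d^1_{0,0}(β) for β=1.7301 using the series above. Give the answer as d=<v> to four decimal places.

d^1_{0,0}(β=1.7301) via the finite sum:
With c≡cos(β/2)=0.648602 and s≡sin(β/2)=0.761128, N=[1·1·1·1]^{1/2}=1.000000
Admissible k: 0..1 (factorial args all ≥0)
  k=0: (−1)^0·1.0000/(1)·0.6486^2·0.7611^0 = +0.420685
  k=1: (−1)^1·1.0000/(1)·0.6486^0·0.7611^2 = -0.579315
d^1_{0,0}(1.7301) = +0.420685 -0.579315 = -0.158631

d=-0.1586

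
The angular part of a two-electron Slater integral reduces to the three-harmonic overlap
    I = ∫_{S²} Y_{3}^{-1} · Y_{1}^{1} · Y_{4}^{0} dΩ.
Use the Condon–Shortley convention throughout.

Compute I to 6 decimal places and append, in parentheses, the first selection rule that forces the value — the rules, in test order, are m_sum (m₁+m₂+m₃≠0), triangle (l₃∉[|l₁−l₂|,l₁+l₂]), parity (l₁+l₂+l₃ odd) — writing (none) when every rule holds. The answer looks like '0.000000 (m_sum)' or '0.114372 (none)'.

Rules hold: Σm=0, L=8 even, 2≤4≤4.
N = 7·3·9 = 189
Δ = 0!·6!·2!/9! = 1/252
Racah Σ t=0..0: t=0:+1/36 = 1/36
⇒ 3j(3 1 4; 0 0 0)² = 4/63, sgn +1
Racah Σ t=0..0: t=0:+1/96 = 1/96
⇒ 3j(3 1 4; -1 1 0)² = 1/42, sgn +1
4πI² = N·(3j₀)²·(3jₘ)² = 2/7
I = +1·√(0.285714/4π) = 0.15078601
No selection rule forces the value: the integral is nonzero (none).

0.150786 (none)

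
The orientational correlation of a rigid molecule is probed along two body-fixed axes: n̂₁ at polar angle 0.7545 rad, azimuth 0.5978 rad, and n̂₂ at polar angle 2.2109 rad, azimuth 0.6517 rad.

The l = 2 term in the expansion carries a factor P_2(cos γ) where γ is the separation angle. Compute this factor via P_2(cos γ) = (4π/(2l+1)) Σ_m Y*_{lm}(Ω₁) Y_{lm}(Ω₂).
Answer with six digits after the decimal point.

-0.480728

Expand P_2 via completeness: Σ_{m} conj(Y_{2,m}) at Ω₁ times Y_{2,m} at Ω₂ —
  m=-2: (+0.066405+0.168604i) × (+0.065652-0.239644i) = +0.044765-0.004844i  (running Σ = +0.044765-0.004844i)
  m=-1: (+0.318675+0.216990i) × (-0.294233+0.224468i) = -0.142472+0.007687i  (running Σ = -0.097708+0.002842i)
  m=0: (+0.186912-0.000000i) × (+0.022148+0.000000i) = +0.004140+0.000000i  (running Σ = -0.093568+0.002842i)
  m=1: (-0.318675+0.216990i) × (+0.294233+0.224468i) = -0.142472-0.007687i  (running Σ = -0.236040-0.004844i)
  m=2: (+0.066405-0.168604i) × (+0.065652+0.239644i) = +0.044765+0.004844i  (running Σ = -0.191276+0.000000i)
Total Σ_m = -0.191276+0.000000i. Multiply by 2.513274: -0.480728+0.000000i. P_2(cos γ) = -0.480728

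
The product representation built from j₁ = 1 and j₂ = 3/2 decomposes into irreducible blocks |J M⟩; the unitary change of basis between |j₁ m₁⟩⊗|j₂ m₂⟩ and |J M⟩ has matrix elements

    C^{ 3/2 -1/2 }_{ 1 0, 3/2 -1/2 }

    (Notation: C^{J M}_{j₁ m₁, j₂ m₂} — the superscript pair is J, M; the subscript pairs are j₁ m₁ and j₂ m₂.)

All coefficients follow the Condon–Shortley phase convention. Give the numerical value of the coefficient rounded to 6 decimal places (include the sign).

j₁+j₂−J=1  J+j₁−j₂=1  J−j₁+j₂=2  j₁+j₂+J+1=5
(j₁±m₁, j₂±m₂, J±M) = (1,1,1,2,1,2)
P² = 4/15
sum k=0..1:
  [0] +1/1 = 1
  [1] −1/2 = -1/2
S = 1/2
C² = P²·S² = 1/15 ; C = +0.258199

+√(1/15) ≈ +0.258199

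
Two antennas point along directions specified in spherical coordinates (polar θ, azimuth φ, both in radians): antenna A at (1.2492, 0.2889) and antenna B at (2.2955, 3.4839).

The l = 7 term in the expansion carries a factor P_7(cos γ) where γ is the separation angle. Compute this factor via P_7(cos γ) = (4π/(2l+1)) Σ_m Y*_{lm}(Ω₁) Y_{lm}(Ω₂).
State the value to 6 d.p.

0.278706

Summing Y*_{l m}(θ₁,φ₁)·Y_{l m}(θ₂,φ₂) over m ∈ [−7, 7]; prefactor 4π/(2·7+1) = 0.837758:
  m=-7: (-0.150943+0.311280i) × (+0.048451+0.044726i) = -0.021236+0.008331i  (running Σ = -0.021236+0.008331i)
  m=-6: (-0.069814+0.425561i) × (+0.101467+0.193458i) = -0.089412+0.029674i  (running Σ = -0.110648+0.038005i)
  m=-5: (+0.010615+0.083599i) × (+0.057067+0.402793i) = -0.033068+0.009046i  (running Σ = -0.143716+0.047051i)
  m=-4: (-0.128957-0.292536i) × (-0.083023+0.406296i) = +0.129563-0.028107i  (running Σ = -0.014153+0.018944i)
  m=-3: (-0.132501-0.156009i) × (-0.038734+0.064054i) = +0.015125-0.002444i  (running Σ = +0.000973+0.016500i)
  m=-2: (+0.202749+0.132198i) × (+0.257790-0.210439i) = +0.080086-0.008587i  (running Σ = +0.081059+0.007913i)
  m=-1: (+0.230869+0.068618i) × (+0.218931-0.078013i) = +0.055898-0.002988i  (running Σ = +0.136957+0.004925i)
  m=0: (-0.216234-0.000000i) × (-0.271781+0.000000i) = +0.058768+0.000000i  (running Σ = +0.195725+0.004925i)
  m=1: (-0.230869+0.068618i) × (-0.218931-0.078013i) = +0.055898+0.002988i  (running Σ = +0.251622+0.007913i)
  m=2: (+0.202749-0.132198i) × (+0.257790+0.210439i) = +0.080086+0.008587i  (running Σ = +0.331709+0.016500i)
  m=3: (+0.132501-0.156009i) × (+0.038734+0.064054i) = +0.015125+0.002444i  (running Σ = +0.346834+0.018944i)
  m=4: (-0.128957+0.292536i) × (-0.083023-0.406296i) = +0.129563+0.028107i  (running Σ = +0.476397+0.047051i)
  m=5: (-0.010615+0.083599i) × (-0.057067+0.402793i) = -0.033068-0.009046i  (running Σ = +0.443329+0.038005i)
  m=6: (-0.069814-0.425561i) × (+0.101467-0.193458i) = -0.089412-0.029674i  (running Σ = +0.353917+0.008331i)
  m=7: (+0.150943+0.311280i) × (-0.048451+0.044726i) = -0.021236-0.008331i  (running Σ = +0.332681-0.000000i)
Σ over m = +0.332681-0.000000i; ×(4π/15) → +0.278706-0.000000i. Real part: 0.278706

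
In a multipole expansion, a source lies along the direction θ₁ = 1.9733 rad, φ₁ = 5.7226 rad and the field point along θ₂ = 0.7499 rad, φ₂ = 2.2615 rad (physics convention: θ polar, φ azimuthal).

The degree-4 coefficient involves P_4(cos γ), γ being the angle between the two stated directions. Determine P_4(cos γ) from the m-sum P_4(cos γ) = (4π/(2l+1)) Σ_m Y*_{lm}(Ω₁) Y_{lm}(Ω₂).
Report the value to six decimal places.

0.105417

Expand P_4 via completeness: Σ_{m} conj(Y_{4,m}) at Ω₁ times Y_{4,m} at Ω₂ —
  m=-4: Y*=-0.19732 - 0.24828j  Y=-0.08873 - 0.03531j  product 0.00874 + 0.02900j
  m=-3: Y*=0.04229 + 0.37955j  Y=0.25431 - 0.13936j  product 0.06365 + 0.09063j
  m=-2: Y*=0.00912 - 0.01891j  Y=-0.08040 + 0.41944j  product 0.00720 + 0.00535j
  m=-1: Y*=0.27812 - 0.17459j  Y=-0.11248 - 0.13609j  product -0.05504 - 0.01821j
  m=+0: Y*=-0.08244 + 0.00000j  Y=-0.32039 + 0.00000j  product 0.02641 + 0.00000j
  m=+1: Y*=-0.27812 - 0.17459j  Y=0.11248 - 0.13609j  product -0.05504 + 0.01821j
  m=+2: Y*=0.00912 + 0.01891j  Y=-0.08040 - 0.41944j  product 0.00720 - 0.00535j
  m=+3: Y*=-0.04229 + 0.37955j  Y=-0.25431 - 0.13936j  product 0.06365 - 0.09063j
  m=+4: Y*=-0.19732 + 0.24828j  Y=-0.08873 + 0.03531j  product 0.00874 - 0.02900j
Accumulated sum 0.07550 + 0.00000j; after 4π/(2l+1) scaling, 0.10542 + 0.00000j ⇒ P_4 = 0.105417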